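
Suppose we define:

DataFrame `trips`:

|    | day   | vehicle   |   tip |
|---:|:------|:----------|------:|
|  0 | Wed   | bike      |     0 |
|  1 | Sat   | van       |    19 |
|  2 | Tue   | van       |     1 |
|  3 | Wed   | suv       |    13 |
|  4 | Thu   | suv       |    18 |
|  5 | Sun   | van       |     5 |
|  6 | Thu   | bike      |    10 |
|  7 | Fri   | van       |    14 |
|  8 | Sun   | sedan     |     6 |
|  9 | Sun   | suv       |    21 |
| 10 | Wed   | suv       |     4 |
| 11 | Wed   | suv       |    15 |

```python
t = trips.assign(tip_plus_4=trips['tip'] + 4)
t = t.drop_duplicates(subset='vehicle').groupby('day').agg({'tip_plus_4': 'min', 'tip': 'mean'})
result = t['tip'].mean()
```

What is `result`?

add column tip_plus_4 = trips['tip'] + 4:
    day vehicle  tip  tip_plus_4
0   Wed    bike    0           4
1   Sat     van   19          23
2   Tue     van    1           5
3   Wed     suv   13          17
4   Thu     suv   18          22
5   Sun     van    5           9
6   Thu    bike   10          14
7   Fri     van   14          18
8   Sun   sedan    6          10
9   Sun     suv   21          25
10  Wed     suv    4           8
11  Wed     suv   15          19
drop duplicate vehicle (keep=first):
   day vehicle  tip  tip_plus_4
0  Wed    bike    0           4
1  Sat     van   19          23
3  Wed     suv   13          17
8  Sun   sedan    6          10
group by day: min(tip_plus_4), mean(tip):
     tip_plus_4   tip
day                  
Sat          23  19.0
Sun          10   6.0
Wed           4   6.5
Hence 10.5.

10.5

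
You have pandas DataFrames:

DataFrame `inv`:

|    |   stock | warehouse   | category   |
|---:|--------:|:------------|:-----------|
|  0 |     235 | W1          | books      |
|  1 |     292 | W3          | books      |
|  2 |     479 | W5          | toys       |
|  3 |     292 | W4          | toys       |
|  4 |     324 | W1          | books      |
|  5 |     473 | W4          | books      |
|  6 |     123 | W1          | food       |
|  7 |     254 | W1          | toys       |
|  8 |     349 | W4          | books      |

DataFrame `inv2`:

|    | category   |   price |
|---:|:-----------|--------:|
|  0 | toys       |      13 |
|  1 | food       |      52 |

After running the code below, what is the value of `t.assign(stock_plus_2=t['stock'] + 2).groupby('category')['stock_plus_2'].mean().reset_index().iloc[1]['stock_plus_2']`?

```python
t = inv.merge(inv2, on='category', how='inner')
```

343.666666667

merge on 'category' (how='inner') → 4 rows:
   stock warehouse category  price
0    479        W5     toys     13
1    292        W4     toys     13
2    123        W1     food     52
3    254        W1     toys     13
add column stock_plus_2 = t['stock'] + 2:
   stock warehouse category  price  stock_plus_2
0    479        W5     toys     13           481
1    292        W4     toys     13           294
2    123        W1     food     52           125
3    254        W1     toys     13           256
group by category, mean of stock_plus_2:
category
food    125.000000
toys    343.666667
Name: stock_plus_2, dtype: float64
reset_index():
  category  stock_plus_2
0     food    125.000000
1     toys    343.666667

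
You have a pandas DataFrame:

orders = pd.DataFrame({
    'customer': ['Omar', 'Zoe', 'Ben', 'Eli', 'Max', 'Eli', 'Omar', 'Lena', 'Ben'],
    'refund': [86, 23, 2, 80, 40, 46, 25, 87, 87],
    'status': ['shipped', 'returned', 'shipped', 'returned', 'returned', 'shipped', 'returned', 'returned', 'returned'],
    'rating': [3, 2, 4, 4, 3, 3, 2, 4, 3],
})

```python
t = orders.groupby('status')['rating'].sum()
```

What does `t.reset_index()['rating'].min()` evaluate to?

10

group by status, sum of rating:
status
returned    18
shipped     10
Name: rating, dtype: int64
reset_index():
     status  rating
0  returned      18
1   shipped      10
Hence 10.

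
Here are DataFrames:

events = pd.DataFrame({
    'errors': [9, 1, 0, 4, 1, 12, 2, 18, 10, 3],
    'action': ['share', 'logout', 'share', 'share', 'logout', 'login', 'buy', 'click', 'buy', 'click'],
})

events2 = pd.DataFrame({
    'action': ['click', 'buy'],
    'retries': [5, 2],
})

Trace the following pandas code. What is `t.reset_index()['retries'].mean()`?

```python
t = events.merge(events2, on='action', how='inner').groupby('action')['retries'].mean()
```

merge on 'action' (how='inner') → 4 rows:
   errors action  retries
0       2    buy        2
1      18  click        5
2      10    buy        2
3       3  click        5
group by action, mean of retries:
action
buy      2.0
click    5.0
Name: retries, dtype: float64
reset_index():
  action  retries
0    buy      2.0
1  click      5.0
Finally, mean of column 'retries' = 3.5.

3.5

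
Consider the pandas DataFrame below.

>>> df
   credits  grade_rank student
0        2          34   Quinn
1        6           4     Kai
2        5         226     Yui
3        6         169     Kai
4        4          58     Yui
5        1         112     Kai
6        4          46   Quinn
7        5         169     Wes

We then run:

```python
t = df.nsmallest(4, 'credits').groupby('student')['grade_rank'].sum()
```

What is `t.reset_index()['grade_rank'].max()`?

112

take 4 rows with smallest credits:
   credits  grade_rank student
5        1         112     Kai
0        2          34   Quinn
4        4          58     Yui
6        4          46   Quinn
group by student, sum of grade_rank:
student
Kai      112
Quinn     80
Yui       58
Name: grade_rank, dtype: int64
reset_index():
  student  grade_rank
0     Kai         112
1   Quinn          80
2     Yui          58
Finally, max of column 'grade_rank' = 112.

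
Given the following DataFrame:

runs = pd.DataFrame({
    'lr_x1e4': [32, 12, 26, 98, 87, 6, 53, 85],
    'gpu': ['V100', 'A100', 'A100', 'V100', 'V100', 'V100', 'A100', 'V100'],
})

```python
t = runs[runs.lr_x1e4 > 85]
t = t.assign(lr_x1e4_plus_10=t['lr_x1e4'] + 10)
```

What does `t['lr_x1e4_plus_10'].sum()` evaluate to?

filter rows where lr_x1e4 > 85:
   lr_x1e4   gpu
3       98  V100
4       87  V100
add column lr_x1e4_plus_10 = t['lr_x1e4'] + 10:
   lr_x1e4   gpu  lr_x1e4_plus_10
3       98  V100              108
4       87  V100               97

205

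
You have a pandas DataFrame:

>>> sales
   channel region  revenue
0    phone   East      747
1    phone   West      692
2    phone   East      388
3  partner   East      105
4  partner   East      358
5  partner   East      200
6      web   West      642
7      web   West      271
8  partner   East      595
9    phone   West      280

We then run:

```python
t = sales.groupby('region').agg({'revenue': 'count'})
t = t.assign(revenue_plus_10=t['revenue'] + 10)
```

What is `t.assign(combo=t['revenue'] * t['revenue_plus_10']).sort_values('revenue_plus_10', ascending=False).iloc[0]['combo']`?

96

group by region, count of revenue:
        revenue
region         
East          6
West          4
add column revenue_plus_10 = t['revenue'] + 10:
        revenue  revenue_plus_10
region                          
East          6               16
West          4               14
add column combo = t['revenue'] * t['revenue_plus_10']:
        revenue  revenue_plus_10  combo
region                                 
East          6               16     96
West          4               14     56
sort by revenue_plus_10 descending:
        revenue  revenue_plus_10  combo
region                                 
East          6               16     96
West          4               14     56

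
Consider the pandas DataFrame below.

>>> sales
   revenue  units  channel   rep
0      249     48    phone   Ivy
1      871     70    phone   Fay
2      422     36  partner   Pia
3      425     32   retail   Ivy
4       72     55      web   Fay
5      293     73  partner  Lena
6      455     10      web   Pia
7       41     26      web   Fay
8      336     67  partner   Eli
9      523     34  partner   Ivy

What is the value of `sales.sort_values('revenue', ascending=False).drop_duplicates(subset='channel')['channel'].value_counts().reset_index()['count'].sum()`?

sort by revenue descending:
   revenue  units  channel   rep
1      871     70    phone   Fay
9      523     34  partner   Ivy
6      455     10      web   Pia
3      425     32   retail   Ivy
2      422     36  partner   Pia
8      336     67  partner   Eli
5      293     73  partner  Lena
0      249     48    phone   Ivy
4       72     55      web   Fay
7       41     26      web   Fay
drop duplicate channel (keep=first):
   revenue  units  channel  rep
1      871     70    phone  Fay
9      523     34  partner  Ivy
6      455     10      web  Pia
3      425     32   retail  Ivy
value_counts of channel:
channel
phone      1
partner    1
web        1
retail     1
Name: count, dtype: int64
reset_index():
   channel  count
0    phone      1
1  partner      1
2      web      1
3   retail      1
Finally, sum of column 'count' = 4.

4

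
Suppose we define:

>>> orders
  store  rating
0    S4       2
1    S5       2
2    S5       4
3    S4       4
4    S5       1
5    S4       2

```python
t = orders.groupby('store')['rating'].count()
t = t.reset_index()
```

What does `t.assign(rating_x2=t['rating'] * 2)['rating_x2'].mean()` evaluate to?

6.0

group by store, count of rating:
store
S4    3
S5    3
Name: rating, dtype: int64
reset_index():
  store  rating
0    S4       3
1    S5       3
add column rating_x2 = t['rating'] * 2:
  store  rating  rating_x2
0    S4       3          6
1    S5       3          6
Then the mean of column 'rating_x2': 6.0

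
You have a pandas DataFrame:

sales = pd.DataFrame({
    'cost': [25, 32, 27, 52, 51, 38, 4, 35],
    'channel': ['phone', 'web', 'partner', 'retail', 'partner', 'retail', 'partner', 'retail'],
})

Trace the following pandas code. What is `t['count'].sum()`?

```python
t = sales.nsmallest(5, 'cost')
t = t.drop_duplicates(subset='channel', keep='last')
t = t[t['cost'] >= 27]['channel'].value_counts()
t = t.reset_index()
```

3

take 5 rows with smallest cost:
   cost  channel
6     4  partner
0    25    phone
2    27  partner
1    32      web
7    35   retail
drop duplicate channel (keep=last):
   cost  channel
0    25    phone
2    27  partner
1    32      web
7    35   retail
filter rows where cost >= 27:
   cost  channel
2    27  partner
1    32      web
7    35   retail
value_counts of channel:
channel
partner    1
web        1
retail     1
Name: count, dtype: int64
reset_index():
   channel  count
0  partner      1
1      web      1
2   retail      1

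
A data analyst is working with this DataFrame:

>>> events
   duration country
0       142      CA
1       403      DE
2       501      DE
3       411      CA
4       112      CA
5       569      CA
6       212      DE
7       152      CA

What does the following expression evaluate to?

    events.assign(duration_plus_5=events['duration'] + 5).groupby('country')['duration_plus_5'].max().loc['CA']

add column duration_plus_5 = events['duration'] + 5:
   duration country  duration_plus_5
0       142      CA              147
1       403      DE              408
2       501      DE              506
3       411      CA              416
4       112      CA              117
5       569      CA              574
6       212      DE              217
7       152      CA              157
group by country, max of duration_plus_5:
country
CA    574
DE    506
Name: duration_plus_5, dtype: int64
The value at index 'CA' is 574.

574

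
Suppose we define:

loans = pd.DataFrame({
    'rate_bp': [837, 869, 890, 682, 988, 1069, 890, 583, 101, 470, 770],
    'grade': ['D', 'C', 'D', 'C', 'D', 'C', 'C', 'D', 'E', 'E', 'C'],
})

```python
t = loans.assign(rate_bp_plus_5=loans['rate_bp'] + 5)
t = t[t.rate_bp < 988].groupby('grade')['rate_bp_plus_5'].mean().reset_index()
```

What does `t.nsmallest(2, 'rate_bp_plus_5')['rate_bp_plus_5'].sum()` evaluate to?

add column rate_bp_plus_5 = loans['rate_bp'] + 5:
    rate_bp grade  rate_bp_plus_5
0       837     D             842
1       869     C             874
2       890     D             895
3       682     C             687
4       988     D             993
5      1069     C            1074
6       890     C             895
7       583     D             588
8       101     E             106
9       470     E             475
10      770     C             775
filter rows where rate_bp < 988:
    rate_bp grade  rate_bp_plus_5
0       837     D             842
1       869     C             874
2       890     D             895
3       682     C             687
6       890     C             895
7       583     D             588
8       101     E             106
9       470     E             475
10      770     C             775
group by grade, mean of rate_bp_plus_5:
grade
C    807.75
D    775.00
E    290.50
Name: rate_bp_plus_5, dtype: float64
reset_index():
  grade  rate_bp_plus_5
0     C          807.75
1     D          775.00
2     E          290.50
take 2 rows with smallest rate_bp_plus_5:
  grade  rate_bp_plus_5
2     E           290.5
1     D           775.0

1065.5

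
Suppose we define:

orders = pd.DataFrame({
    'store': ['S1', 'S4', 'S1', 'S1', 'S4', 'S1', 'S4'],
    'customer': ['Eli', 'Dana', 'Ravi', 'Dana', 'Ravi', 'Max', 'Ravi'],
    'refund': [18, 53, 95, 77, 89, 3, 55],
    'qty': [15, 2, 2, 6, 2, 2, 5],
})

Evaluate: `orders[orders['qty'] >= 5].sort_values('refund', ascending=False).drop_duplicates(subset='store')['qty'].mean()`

5.5

filter rows where qty >= 5:
  store customer  refund  qty
0    S1      Eli      18   15
3    S1     Dana      77    6
6    S4     Ravi      55    5
sort by refund descending:
  store customer  refund  qty
3    S1     Dana      77    6
6    S4     Ravi      55    5
0    S1      Eli      18   15
drop duplicate store (keep=first):
  store customer  refund  qty
3    S1     Dana      77    6
6    S4     Ravi      55    5
mean of column 'qty' → 5.5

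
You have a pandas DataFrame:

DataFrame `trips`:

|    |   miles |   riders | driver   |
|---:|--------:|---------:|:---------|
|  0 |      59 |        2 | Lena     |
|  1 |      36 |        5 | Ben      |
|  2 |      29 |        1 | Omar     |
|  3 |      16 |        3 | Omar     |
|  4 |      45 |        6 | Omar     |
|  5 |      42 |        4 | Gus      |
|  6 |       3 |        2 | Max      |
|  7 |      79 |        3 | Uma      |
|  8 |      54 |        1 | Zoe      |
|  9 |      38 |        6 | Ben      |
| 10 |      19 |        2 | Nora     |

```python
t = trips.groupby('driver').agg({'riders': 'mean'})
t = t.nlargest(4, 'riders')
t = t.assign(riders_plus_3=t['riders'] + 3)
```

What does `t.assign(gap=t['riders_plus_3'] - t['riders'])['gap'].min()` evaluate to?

3.0

group by driver, mean of riders:
          riders
driver          
Ben     5.500000
Gus     4.000000
Lena    2.000000
Max     2.000000
Nora    2.000000
Omar    3.333333
Uma     3.000000
Zoe     1.000000
take 4 rows with largest riders:
          riders
driver          
Ben     5.500000
Gus     4.000000
Omar    3.333333
Uma     3.000000
add column riders_plus_3 = t['riders'] + 3:
          riders  riders_plus_3
driver                         
Ben     5.500000       8.500000
Gus     4.000000       7.000000
Omar    3.333333       6.333333
Uma     3.000000       6.000000
add column gap = t['riders_plus_3'] - t['riders']:
          riders  riders_plus_3  gap
driver                              
Ben     5.500000       8.500000  3.0
Gus     4.000000       7.000000  3.0
Omar    3.333333       6.333333  3.0
Uma     3.000000       6.000000  3.0
Then the min of column 'gap': 3.0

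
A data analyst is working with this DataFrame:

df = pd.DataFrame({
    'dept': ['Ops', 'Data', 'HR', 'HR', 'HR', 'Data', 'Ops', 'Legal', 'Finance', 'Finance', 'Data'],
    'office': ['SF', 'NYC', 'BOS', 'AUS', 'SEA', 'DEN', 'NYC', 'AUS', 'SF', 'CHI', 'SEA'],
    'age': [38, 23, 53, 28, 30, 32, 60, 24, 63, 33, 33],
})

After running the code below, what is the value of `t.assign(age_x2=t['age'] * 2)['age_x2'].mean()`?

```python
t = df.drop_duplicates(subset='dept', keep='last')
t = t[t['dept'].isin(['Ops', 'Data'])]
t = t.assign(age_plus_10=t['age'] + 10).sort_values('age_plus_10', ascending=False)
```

drop duplicate dept (keep=last):
       dept office  age
4        HR    SEA   30
6       Ops    NYC   60
7     Legal    AUS   24
9   Finance    CHI   33
10     Data    SEA   33
filter rows where dept in ['Ops', 'Data']:
    dept office  age
6    Ops    NYC   60
10  Data    SEA   33
add column age_plus_10 = t['age'] + 10:
    dept office  age  age_plus_10
6    Ops    NYC   60           70
10  Data    SEA   33           43
sort by age_plus_10 descending:
    dept office  age  age_plus_10
6    Ops    NYC   60           70
10  Data    SEA   33           43
add column age_x2 = t['age'] * 2:
    dept office  age  age_plus_10  age_x2
6    Ops    NYC   60           70     120
10  Data    SEA   33           43      66

93.0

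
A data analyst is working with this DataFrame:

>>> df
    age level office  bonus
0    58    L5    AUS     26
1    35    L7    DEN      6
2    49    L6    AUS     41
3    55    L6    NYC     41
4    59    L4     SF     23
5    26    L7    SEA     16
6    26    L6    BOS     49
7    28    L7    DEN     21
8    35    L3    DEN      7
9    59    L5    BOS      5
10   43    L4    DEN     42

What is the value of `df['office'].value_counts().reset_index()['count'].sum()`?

11

value_counts of office:
office
DEN    4
AUS    2
BOS    2
NYC    1
SF     1
SEA    1
Name: count, dtype: int64
reset_index():
  office  count
0    DEN      4
1    AUS      2
2    BOS      2
3    NYC      1
4     SF      1
5    SEA      1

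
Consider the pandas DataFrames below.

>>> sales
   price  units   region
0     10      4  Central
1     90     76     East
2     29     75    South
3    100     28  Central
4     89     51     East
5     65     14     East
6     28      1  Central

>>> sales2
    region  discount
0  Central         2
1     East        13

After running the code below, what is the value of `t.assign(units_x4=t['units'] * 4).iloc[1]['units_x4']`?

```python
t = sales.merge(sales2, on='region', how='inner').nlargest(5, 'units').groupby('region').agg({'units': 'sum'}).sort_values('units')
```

merge on 'region' (how='inner') → 6 rows:
   price  units   region  discount
0     10      4  Central         2
1     90     76     East        13
2    100     28  Central         2
3     89     51     East        13
4     65     14     East        13
5     28      1  Central         2
take 5 rows with largest units:
   price  units   region  discount
1     90     76     East        13
3     89     51     East        13
2    100     28  Central         2
4     65     14     East        13
0     10      4  Central         2
group by region, sum of units:
         units
region        
Central     32
East       141
sort by units:
         units
region        
Central     32
East       141
add column units_x4 = t['units'] * 4:
         units  units_x4
region                  
Central     32       128
East       141       564

564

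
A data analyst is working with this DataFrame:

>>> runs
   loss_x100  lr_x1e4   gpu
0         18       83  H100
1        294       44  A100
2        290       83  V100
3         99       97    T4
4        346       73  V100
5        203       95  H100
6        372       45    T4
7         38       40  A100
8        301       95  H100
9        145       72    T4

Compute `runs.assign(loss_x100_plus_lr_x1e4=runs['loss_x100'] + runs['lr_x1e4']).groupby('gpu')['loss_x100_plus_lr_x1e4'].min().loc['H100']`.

add column loss_x100_plus_lr_x1e4 = runs['loss_x100'] + runs['lr_x1e4']:
   loss_x100  lr_x1e4   gpu  loss_x100_plus_lr_x1e4
0         18       83  H100                     101
1        294       44  A100                     338
2        290       83  V100                     373
3         99       97    T4                     196
4        346       73  V100                     419
5        203       95  H100                     298
6        372       45    T4                     417
7         38       40  A100                      78
8        301       95  H100                     396
9        145       72    T4                     217
group by gpu, min of loss_x100_plus_lr_x1e4:
gpu
A100     78
H100    101
T4      196
V100    373
Name: loss_x100_plus_lr_x1e4, dtype: int64
Taking the value at index 'H100' gives 101.

101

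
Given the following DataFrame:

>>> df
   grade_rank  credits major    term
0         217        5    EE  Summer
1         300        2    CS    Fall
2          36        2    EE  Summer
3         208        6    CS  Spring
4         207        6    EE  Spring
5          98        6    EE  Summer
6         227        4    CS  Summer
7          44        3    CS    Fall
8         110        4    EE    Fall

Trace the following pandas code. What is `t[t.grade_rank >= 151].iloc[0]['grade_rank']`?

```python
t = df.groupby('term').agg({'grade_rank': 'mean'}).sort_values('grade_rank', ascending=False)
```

group by term, mean of grade_rank:
        grade_rank
term              
Fall    151.333333
Spring  207.500000
Summer  144.500000
sort by grade_rank descending:
        grade_rank
term              
Spring  207.500000
Fall    151.333333
Summer  144.500000
filter rows where grade_rank >= 151:
        grade_rank
term              
Spring  207.500000
Fall    151.333333

207.5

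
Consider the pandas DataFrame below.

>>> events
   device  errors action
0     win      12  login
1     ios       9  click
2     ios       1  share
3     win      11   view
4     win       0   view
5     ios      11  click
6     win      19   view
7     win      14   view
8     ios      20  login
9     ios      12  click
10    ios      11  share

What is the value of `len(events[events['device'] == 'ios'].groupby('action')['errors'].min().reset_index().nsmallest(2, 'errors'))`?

filter rows where device == 'ios':
   device  errors action
1     ios       9  click
2     ios       1  share
5     ios      11  click
8     ios      20  login
9     ios      12  click
10    ios      11  share
group by action, min of errors:
action
click     9
login    20
share     1
Name: errors, dtype: int64
reset_index():
  action  errors
0  click       9
1  login      20
2  share       1
take 2 rows with smallest errors:
  action  errors
2  share       1
0  click       9
Hence 2.

2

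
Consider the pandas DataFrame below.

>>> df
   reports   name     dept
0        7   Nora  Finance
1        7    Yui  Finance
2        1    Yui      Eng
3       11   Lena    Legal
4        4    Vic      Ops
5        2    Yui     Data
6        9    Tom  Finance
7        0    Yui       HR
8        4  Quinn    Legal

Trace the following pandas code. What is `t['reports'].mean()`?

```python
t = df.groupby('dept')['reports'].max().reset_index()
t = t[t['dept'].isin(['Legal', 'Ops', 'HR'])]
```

5.0

group by dept, max of reports:
dept
Data        2
Eng         1
Finance     9
HR          0
Legal      11
Ops         4
Name: reports, dtype: int64
reset_index():
      dept  reports
0     Data        2
1      Eng        1
2  Finance        9
3       HR        0
4    Legal       11
5      Ops        4
filter rows where dept in ['Legal', 'Ops', 'HR']:
    dept  reports
3     HR        0
4  Legal       11
5    Ops        4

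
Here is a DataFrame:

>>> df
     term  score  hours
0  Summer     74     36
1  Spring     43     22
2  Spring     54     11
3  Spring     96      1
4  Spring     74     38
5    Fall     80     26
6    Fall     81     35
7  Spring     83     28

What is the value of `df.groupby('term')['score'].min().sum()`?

197

group by term, min of score:
term
Fall      80
Spring    43
Summer    74
Name: score, dtype: int64
Hence 197.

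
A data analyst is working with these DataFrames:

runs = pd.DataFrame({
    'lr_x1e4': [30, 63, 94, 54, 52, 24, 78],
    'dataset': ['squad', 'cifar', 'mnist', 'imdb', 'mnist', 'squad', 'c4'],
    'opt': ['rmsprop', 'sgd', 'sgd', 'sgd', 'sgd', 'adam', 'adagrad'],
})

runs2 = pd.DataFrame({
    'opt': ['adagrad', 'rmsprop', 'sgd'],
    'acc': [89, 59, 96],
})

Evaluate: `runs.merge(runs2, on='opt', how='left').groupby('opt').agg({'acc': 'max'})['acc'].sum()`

244.0

merge on 'opt' (how='left') → 7 rows:
   lr_x1e4 dataset      opt   acc
0       30   squad  rmsprop  59.0
1       63   cifar      sgd  96.0
2       94   mnist      sgd  96.0
3       54    imdb      sgd  96.0
4       52   mnist      sgd  96.0
5       24   squad     adam   NaN
6       78      c4  adagrad  89.0
group by opt, max of acc:
          acc
opt          
adagrad  89.0
adam      NaN
rmsprop  59.0
sgd      96.0
Taking the sum of column 'acc' gives 244.0.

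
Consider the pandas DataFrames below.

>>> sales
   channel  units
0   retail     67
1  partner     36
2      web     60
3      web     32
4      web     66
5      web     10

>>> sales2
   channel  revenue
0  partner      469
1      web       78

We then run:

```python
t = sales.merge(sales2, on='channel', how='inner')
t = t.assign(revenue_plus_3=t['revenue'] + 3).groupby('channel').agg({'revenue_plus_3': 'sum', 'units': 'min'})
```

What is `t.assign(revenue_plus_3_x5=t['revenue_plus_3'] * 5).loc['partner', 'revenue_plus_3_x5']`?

2360

merge on 'channel' (how='inner') → 5 rows:
   channel  units  revenue
0  partner     36      469
1      web     60       78
2      web     32       78
3      web     66       78
4      web     10       78
add column revenue_plus_3 = t['revenue'] + 3:
   channel  units  revenue  revenue_plus_3
0  partner     36      469             472
1      web     60       78              81
2      web     32       78              81
3      web     66       78              81
4      web     10       78              81
group by channel: sum(revenue_plus_3), min(units):
         revenue_plus_3  units
channel                       
partner             472     36
web                 324     10
add column revenue_plus_3_x5 = t['revenue_plus_3'] * 5:
         revenue_plus_3  units  revenue_plus_3_x5
channel                                          
partner             472     36               2360
web                 324     10               1620
value at row 'partner', column 'revenue_plus_3_x5' → 2360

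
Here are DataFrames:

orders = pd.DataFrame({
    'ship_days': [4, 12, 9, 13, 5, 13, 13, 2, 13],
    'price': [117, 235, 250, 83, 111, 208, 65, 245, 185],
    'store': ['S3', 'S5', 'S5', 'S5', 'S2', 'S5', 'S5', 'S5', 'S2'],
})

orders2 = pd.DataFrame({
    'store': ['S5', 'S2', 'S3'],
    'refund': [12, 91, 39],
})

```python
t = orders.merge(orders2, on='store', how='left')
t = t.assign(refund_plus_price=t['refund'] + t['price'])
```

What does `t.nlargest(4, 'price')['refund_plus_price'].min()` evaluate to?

merge on 'store' (how='left') → 9 rows:
   ship_days  price store  refund
0          4    117    S3      39
1         12    235    S5      12
2          9    250    S5      12
3         13     83    S5      12
4          5    111    S2      91
5         13    208    S5      12
6         13     65    S5      12
7          2    245    S5      12
8         13    185    S2      91
add column refund_plus_price = t['refund'] + t['price']:
   ship_days  price store  refund  refund_plus_price
0          4    117    S3      39                156
1         12    235    S5      12                247
2          9    250    S5      12                262
3         13     83    S5      12                 95
4          5    111    S2      91                202
5         13    208    S5      12                220
6         13     65    S5      12                 77
7          2    245    S5      12                257
8         13    185    S2      91                276
take 4 rows with largest price:
   ship_days  price store  refund  refund_plus_price
2          9    250    S5      12                262
7          2    245    S5      12                257
1         12    235    S5      12                247
5         13    208    S5      12                220
Finally, min of column 'refund_plus_price' = 220.

220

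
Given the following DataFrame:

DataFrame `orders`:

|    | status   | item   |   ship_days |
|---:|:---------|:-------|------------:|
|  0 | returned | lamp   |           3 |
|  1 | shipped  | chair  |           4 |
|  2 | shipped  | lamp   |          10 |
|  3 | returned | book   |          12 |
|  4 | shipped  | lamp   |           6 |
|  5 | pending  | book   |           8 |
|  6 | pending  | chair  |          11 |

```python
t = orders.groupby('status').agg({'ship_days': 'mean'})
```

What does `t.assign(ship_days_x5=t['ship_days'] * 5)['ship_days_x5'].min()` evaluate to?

33.3333333333

group by status, mean of ship_days:
          ship_days
status             
pending    9.500000
returned   7.500000
shipped    6.666667
add column ship_days_x5 = t['ship_days'] * 5:
          ship_days  ship_days_x5
status                           
pending    9.500000     47.500000
returned   7.500000     37.500000
shipped    6.666667     33.333333
Then the min of column 'ship_days_x5': 33.3333333333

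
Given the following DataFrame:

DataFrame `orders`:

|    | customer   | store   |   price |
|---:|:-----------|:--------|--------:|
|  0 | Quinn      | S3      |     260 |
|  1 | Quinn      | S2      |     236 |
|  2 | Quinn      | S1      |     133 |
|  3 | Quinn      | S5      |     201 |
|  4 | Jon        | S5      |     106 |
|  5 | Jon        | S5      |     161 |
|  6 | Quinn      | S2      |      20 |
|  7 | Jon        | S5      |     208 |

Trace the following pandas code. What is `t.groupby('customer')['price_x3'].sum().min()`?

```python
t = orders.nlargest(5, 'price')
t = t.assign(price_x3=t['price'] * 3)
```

1107

take 5 rows with largest price:
  customer store  price
0    Quinn    S3    260
1    Quinn    S2    236
7      Jon    S5    208
3    Quinn    S5    201
5      Jon    S5    161
add column price_x3 = t['price'] * 3:
  customer store  price  price_x3
0    Quinn    S3    260       780
1    Quinn    S2    236       708
7      Jon    S5    208       624
3    Quinn    S5    201       603
5      Jon    S5    161       483
group by customer, sum of price_x3:
customer
Jon      1107
Quinn    2091
Name: price_x3, dtype: int64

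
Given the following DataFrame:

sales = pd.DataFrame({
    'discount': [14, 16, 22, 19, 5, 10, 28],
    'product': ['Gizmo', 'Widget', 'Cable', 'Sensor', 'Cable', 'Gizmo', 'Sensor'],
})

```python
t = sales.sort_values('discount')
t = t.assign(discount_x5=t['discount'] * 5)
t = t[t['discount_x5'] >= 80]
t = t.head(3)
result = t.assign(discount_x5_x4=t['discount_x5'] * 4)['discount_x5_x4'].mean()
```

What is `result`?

380.0

sort by discount:
   discount product
4         5   Cable
5        10   Gizmo
0        14   Gizmo
1        16  Widget
3        19  Sensor
2        22   Cable
6        28  Sensor
add column discount_x5 = t['discount'] * 5:
   discount product  discount_x5
4         5   Cable           25
5        10   Gizmo           50
0        14   Gizmo           70
1        16  Widget           80
3        19  Sensor           95
2        22   Cable          110
6        28  Sensor          140
filter rows where discount_x5 >= 80:
   discount product  discount_x5
1        16  Widget           80
3        19  Sensor           95
2        22   Cable          110
6        28  Sensor          140
take first 3 rows:
   discount product  discount_x5
1        16  Widget           80
3        19  Sensor           95
2        22   Cable          110
add column discount_x5_x4 = t['discount_x5'] * 4:
   discount product  discount_x5  discount_x5_x4
1        16  Widget           80             320
3        19  Sensor           95             380
2        22   Cable          110             440
Hence 380.0.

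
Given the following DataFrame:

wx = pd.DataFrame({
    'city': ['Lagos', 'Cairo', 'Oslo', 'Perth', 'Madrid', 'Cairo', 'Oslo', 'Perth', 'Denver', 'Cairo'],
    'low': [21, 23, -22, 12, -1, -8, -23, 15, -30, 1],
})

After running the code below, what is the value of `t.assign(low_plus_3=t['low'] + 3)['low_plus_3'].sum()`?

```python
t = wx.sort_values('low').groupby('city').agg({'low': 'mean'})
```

4.33333333333

sort by low:
     city  low
8  Denver  -30
6    Oslo  -23
2    Oslo  -22
5   Cairo   -8
4  Madrid   -1
9   Cairo    1
3   Perth   12
7   Perth   15
0   Lagos   21
1   Cairo   23
group by city, mean of low:
              low
city             
Cairo    5.333333
Denver -30.000000
Lagos   21.000000
Madrid  -1.000000
Oslo   -22.500000
Perth   13.500000
add column low_plus_3 = t['low'] + 3:
              low  low_plus_3
city                         
Cairo    5.333333    8.333333
Denver -30.000000  -27.000000
Lagos   21.000000   24.000000
Madrid  -1.000000    2.000000
Oslo   -22.500000  -19.500000
Perth   13.500000   16.500000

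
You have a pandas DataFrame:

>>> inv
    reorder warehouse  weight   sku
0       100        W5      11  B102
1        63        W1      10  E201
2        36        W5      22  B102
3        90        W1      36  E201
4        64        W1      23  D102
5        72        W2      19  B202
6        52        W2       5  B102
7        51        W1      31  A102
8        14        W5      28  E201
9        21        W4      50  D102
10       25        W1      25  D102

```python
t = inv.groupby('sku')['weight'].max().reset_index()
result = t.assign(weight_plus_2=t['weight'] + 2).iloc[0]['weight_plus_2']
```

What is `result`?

group by sku, max of weight:
sku
A102    31
B102    22
B202    19
D102    50
E201    36
Name: weight, dtype: int64
reset_index():
    sku  weight
0  A102      31
1  B102      22
2  B202      19
3  D102      50
4  E201      36
add column weight_plus_2 = t['weight'] + 2:
    sku  weight  weight_plus_2
0  A102      31             33
1  B102      22             24
2  B202      19             21
3  D102      50             52
4  E201      36             38
The value at position 0, column 'weight_plus_2' is 33.

33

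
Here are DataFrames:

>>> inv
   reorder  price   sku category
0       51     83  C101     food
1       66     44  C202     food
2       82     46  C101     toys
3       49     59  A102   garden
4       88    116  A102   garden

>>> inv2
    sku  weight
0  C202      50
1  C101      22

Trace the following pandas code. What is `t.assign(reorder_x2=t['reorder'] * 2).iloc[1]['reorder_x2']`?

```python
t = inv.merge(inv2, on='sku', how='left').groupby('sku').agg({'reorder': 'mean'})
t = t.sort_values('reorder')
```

merge on 'sku' (how='left') → 5 rows:
   reorder  price   sku category  weight
0       51     83  C101     food    22.0
1       66     44  C202     food    50.0
2       82     46  C101     toys    22.0
3       49     59  A102   garden     NaN
4       88    116  A102   garden     NaN
group by sku, mean of reorder:
      reorder
sku          
A102     68.5
C101     66.5
C202     66.0
sort by reorder:
      reorder
sku          
C202     66.0
C101     66.5
A102     68.5
add column reorder_x2 = t['reorder'] * 2:
      reorder  reorder_x2
sku                      
C202     66.0       132.0
C101     66.5       133.0
A102     68.5       137.0

133.0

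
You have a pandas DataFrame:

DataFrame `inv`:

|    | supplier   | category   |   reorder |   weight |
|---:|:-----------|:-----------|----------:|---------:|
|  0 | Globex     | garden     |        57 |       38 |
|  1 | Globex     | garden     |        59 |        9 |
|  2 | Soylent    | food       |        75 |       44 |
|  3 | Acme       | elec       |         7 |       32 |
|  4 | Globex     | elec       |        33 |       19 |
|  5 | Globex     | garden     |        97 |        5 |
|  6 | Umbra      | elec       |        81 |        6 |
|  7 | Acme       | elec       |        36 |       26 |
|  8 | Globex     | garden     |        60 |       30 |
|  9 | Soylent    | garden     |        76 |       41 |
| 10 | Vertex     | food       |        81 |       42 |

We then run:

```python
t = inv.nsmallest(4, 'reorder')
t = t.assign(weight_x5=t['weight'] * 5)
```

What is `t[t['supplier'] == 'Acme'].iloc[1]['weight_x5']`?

take 4 rows with smallest reorder:
  supplier category  reorder  weight
3     Acme     elec        7      32
4   Globex     elec       33      19
7     Acme     elec       36      26
0   Globex   garden       57      38
add column weight_x5 = t['weight'] * 5:
  supplier category  reorder  weight  weight_x5
3     Acme     elec        7      32        160
4   Globex     elec       33      19         95
7     Acme     elec       36      26        130
0   Globex   garden       57      38        190
filter rows where supplier == 'Acme':
  supplier category  reorder  weight  weight_x5
3     Acme     elec        7      32        160
7     Acme     elec       36      26        130
Finally, value at position 1, column 'weight_x5' = 130.

130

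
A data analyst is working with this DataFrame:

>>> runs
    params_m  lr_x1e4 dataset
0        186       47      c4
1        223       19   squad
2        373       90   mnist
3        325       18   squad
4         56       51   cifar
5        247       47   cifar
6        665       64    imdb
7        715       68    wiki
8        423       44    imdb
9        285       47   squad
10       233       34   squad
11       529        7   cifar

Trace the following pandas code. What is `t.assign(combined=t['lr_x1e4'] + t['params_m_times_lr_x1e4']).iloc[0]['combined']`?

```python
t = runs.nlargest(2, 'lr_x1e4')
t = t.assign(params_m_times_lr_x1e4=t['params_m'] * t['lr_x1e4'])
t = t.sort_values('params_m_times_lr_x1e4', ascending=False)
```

48688

take 2 rows with largest lr_x1e4:
   params_m  lr_x1e4 dataset
2       373       90   mnist
7       715       68    wiki
add column params_m_times_lr_x1e4 = t['params_m'] * t['lr_x1e4']:
   params_m  lr_x1e4 dataset  params_m_times_lr_x1e4
2       373       90   mnist                   33570
7       715       68    wiki                   48620
sort by params_m_times_lr_x1e4 descending:
   params_m  lr_x1e4 dataset  params_m_times_lr_x1e4
7       715       68    wiki                   48620
2       373       90   mnist                   33570
add column combined = t['lr_x1e4'] + t['params_m_times_lr_x1e4']:
   params_m  lr_x1e4 dataset  params_m_times_lr_x1e4  combined
7       715       68    wiki                   48620     48688
2       373       90   mnist                   33570     33660
The value at position 0, column 'combined' is 48688.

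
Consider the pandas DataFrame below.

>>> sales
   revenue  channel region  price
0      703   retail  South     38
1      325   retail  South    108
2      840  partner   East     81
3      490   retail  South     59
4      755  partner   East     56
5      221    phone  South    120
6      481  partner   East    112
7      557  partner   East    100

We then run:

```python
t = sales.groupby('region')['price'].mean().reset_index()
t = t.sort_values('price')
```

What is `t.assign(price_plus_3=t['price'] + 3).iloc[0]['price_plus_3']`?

group by region, mean of price:
region
East     87.25
South    81.25
Name: price, dtype: float64
reset_index():
  region  price
0   East  87.25
1  South  81.25
sort by price:
  region  price
1  South  81.25
0   East  87.25
add column price_plus_3 = t['price'] + 3:
  region  price  price_plus_3
1  South  81.25         84.25
0   East  87.25         90.25

84.25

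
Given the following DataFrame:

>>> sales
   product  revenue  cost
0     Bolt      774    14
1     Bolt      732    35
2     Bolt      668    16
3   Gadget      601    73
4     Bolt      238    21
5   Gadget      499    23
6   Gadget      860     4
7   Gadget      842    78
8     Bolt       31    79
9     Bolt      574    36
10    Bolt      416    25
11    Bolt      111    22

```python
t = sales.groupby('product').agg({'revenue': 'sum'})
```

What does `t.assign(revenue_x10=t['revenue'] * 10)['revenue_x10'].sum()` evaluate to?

63460

group by product, sum of revenue:
         revenue
product         
Bolt        3544
Gadget      2802
add column revenue_x10 = t['revenue'] * 10:
         revenue  revenue_x10
product                      
Bolt        3544        35440
Gadget      2802        28020
Hence 63460.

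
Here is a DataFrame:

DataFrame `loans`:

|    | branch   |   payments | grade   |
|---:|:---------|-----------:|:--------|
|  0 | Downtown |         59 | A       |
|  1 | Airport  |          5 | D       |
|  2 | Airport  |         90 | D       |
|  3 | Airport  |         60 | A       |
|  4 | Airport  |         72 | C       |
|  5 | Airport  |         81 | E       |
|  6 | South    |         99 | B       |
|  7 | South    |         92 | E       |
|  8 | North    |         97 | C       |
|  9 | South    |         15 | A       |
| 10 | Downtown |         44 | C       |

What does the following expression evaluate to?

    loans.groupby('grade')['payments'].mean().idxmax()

B

group by grade, mean of payments:
grade
A    44.666667
B    99.000000
C    71.000000
D    47.500000
E    86.500000
Name: payments, dtype: float64
The label with the largest value is B.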